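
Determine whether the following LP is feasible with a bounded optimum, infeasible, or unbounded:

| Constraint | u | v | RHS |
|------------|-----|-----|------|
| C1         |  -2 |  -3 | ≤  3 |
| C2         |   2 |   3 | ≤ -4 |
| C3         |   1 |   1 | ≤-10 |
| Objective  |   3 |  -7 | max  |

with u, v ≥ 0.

Infeasible (no feasible solution exists)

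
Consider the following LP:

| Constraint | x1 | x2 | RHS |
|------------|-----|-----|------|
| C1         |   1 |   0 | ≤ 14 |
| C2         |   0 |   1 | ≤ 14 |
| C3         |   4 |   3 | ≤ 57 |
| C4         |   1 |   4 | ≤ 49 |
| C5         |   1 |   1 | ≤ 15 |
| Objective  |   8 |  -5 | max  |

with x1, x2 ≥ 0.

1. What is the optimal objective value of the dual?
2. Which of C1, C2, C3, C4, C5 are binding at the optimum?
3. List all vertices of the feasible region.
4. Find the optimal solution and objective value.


1. 112
2. C1
3. (0, 0), (14, 0), (14, 0.3333), (12, 3), (3.667, 11.33), (0, 12.25)
4. x1 = 14, x2 = 0, z = 112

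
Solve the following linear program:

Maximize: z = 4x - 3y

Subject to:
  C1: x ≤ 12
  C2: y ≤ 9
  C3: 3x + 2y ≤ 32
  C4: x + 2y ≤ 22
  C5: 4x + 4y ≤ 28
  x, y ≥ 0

Evaluate the objective at each vertex of the feasible region:
  z(0, 0) = 0
  z(7, 0) = 28  ←
  z(0, 7) = -21
The maximum is at x = 7, y = 0.

x = 7, y = 0, z = 28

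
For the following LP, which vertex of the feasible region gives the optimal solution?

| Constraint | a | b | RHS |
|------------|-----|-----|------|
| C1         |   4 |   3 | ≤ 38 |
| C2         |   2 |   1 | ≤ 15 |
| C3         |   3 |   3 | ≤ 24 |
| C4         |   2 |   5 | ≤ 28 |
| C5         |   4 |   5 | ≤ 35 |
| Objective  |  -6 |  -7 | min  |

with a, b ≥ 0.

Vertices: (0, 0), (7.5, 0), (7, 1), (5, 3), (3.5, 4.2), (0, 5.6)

Evaluate the objective at each vertex of the feasible region:
  z(0, 0) = 0
  z(7.5, 0) = -45
  z(7, 1) = -49
  z(5, 3) = -51  ←
  z(3.5, 4.2) = -50.4
  z(0, 5.6) = -39.2
The minimum is at a = 5, b = 3.

(5, 3)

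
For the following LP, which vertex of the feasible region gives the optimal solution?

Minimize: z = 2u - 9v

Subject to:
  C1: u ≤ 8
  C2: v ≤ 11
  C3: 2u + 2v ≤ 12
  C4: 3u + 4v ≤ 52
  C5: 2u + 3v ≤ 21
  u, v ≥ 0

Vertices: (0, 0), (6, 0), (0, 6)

Evaluate the objective at each vertex of the feasible region:
  z(0, 0) = 0
  z(6, 0) = 12
  z(0, 6) = -54  ←
The minimum is at u = 0, v = 6.

(0, 6)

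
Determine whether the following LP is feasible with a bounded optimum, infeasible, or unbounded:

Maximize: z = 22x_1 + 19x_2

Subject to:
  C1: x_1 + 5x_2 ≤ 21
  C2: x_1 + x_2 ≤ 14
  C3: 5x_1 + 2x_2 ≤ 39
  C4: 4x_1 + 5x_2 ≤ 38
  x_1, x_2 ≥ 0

Feasible with a bounded optimal solution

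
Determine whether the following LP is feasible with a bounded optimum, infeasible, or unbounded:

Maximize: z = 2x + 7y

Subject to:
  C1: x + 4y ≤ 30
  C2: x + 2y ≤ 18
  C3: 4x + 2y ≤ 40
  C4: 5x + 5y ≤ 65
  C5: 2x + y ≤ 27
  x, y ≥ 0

Feasible with a bounded optimal solution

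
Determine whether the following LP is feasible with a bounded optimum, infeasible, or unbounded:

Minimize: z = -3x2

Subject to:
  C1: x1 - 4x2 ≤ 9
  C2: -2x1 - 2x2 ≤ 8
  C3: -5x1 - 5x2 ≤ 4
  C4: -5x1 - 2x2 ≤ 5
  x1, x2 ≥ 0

Unbounded (objective can decrease without bound)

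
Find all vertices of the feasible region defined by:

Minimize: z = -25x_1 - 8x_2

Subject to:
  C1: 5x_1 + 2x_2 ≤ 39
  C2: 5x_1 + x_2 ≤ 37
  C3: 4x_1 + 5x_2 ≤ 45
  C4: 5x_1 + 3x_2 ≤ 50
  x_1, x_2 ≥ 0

(0, 0), (7.4, 0), (7, 2), (6.176, 4.059), (0, 9)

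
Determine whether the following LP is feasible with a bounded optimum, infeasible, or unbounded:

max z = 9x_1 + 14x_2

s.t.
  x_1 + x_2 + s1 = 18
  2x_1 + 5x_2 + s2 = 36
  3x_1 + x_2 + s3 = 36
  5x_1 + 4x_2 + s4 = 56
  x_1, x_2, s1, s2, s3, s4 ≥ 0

Feasible with a bounded optimal solution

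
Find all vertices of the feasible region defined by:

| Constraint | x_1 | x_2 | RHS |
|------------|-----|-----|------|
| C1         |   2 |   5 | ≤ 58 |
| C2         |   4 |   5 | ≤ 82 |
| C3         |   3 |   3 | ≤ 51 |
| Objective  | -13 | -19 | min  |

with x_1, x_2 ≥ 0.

(0, 0), (17, 0), (9, 8), (0, 11.6)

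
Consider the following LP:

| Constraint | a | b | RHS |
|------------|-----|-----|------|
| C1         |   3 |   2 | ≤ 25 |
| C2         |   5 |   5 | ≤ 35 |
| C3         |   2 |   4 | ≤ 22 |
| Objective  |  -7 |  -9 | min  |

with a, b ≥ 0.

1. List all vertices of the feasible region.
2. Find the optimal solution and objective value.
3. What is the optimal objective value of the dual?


1. (0, 0), (7, 0), (3, 4), (0, 5.5)
2. a = 3, b = 4, z = -57
3. -57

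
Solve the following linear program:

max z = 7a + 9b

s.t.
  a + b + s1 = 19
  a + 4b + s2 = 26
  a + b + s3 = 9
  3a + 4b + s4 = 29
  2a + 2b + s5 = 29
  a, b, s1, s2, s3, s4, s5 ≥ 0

Evaluate the objective at each vertex of the feasible region:
  z(0, 0) = 0
  z(9, 0) = 63
  z(7, 2) = 67  ←
  z(1.5, 6.125) = 65.62
  z(0, 6.5) = 58.5
The maximum is at a = 7, b = 2.

a = 7, b = 2, z = 67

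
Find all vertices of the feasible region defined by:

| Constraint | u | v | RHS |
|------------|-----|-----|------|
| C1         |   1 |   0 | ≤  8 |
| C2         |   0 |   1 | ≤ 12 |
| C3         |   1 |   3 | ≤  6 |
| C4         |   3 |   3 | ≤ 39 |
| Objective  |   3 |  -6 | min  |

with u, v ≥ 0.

(0, 0), (6, 0), (0, 2)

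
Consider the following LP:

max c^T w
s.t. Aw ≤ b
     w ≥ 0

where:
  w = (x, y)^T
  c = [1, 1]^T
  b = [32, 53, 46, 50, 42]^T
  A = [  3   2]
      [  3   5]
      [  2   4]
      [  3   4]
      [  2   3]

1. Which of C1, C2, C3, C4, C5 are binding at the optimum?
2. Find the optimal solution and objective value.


1. C1, C2
2. x = 6, y = 7, z = 13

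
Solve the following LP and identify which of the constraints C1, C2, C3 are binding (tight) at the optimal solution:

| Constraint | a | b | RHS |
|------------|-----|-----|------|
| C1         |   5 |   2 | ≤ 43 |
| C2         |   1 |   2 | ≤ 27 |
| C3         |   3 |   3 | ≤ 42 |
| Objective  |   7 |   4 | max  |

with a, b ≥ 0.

At a = 5, b = 9, compute slack b - a·x for each constraint:
  C1: 43 − 43 = 0  (binding)
  C2: 27 − 23 = 4  (slack)
  C3: 42 − 42 = 0  (binding)

Optimal: a = 5, b = 9
Binding: C1, C3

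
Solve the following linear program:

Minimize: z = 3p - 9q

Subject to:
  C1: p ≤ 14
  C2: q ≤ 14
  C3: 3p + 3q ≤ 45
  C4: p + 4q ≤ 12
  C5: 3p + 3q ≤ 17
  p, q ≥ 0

Evaluate the objective at each vertex of the feasible region:
  z(0, 0) = 0
  z(5.667, 0) = 17
  z(3.556, 2.111) = -8.333
  z(0, 3) = -27  ←
The minimum is at p = 0, q = 3.

p = 0, q = 3, z = -27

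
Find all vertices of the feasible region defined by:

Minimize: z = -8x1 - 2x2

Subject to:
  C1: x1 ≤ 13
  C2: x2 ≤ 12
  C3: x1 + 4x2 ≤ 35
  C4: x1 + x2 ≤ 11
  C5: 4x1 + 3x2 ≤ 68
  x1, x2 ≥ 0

(0, 0), (11, 0), (3, 8), (0, 8.75)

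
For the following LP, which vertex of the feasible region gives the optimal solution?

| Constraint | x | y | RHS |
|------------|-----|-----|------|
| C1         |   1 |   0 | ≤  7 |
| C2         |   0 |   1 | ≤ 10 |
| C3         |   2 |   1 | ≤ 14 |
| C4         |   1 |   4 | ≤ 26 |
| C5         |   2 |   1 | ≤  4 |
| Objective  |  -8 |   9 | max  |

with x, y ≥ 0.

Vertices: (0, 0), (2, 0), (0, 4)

Evaluate the objective at each vertex of the feasible region:
  z(0, 0) = 0
  z(2, 0) = -16
  z(0, 4) = 36  ←
The maximum is at x = 0, y = 4.

(0, 4)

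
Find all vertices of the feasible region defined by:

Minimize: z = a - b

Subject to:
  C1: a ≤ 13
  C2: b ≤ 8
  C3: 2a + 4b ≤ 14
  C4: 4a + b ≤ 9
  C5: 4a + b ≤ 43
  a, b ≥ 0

(0, 0), (2.25, 0), (1.571, 2.714), (0, 3.5)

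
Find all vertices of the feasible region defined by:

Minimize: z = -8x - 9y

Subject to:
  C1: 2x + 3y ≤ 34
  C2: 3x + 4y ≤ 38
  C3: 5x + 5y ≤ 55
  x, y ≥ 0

(0, 0), (11, 0), (6, 5), (0, 9.5)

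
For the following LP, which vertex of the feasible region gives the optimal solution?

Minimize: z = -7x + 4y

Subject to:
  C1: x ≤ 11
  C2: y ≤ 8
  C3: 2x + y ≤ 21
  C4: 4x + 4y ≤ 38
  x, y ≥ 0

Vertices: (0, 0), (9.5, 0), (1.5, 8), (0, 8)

Evaluate the objective at each vertex of the feasible region:
  z(0, 0) = 0
  z(9.5, 0) = -66.5  ←
  z(1.5, 8) = 21.5
  z(0, 8) = 32
The minimum is at x = 9.5, y = 0.

(9.5, 0)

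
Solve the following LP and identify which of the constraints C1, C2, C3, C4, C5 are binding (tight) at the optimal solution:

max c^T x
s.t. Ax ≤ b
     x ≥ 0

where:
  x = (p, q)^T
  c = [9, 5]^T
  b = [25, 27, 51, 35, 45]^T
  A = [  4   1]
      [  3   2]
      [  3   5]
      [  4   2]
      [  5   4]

At p = 5, q = 5, compute slack b - a·x for each constraint:
  C1: 25 − 25 = 0  (binding)
  C2: 27 − 25 = 2  (slack)
  C3: 51 − 40 = 11  (slack)
  C4: 35 − 30 = 5  (slack)
  C5: 45 − 45 = 0  (binding)

Optimal: p = 5, q = 5
Binding: C1, C5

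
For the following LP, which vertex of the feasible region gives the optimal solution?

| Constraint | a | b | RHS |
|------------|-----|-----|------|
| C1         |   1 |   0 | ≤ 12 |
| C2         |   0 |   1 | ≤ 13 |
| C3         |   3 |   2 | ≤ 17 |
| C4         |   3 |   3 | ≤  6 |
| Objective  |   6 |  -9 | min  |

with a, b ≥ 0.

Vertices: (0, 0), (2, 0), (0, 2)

Evaluate the objective at each vertex of the feasible region:
  z(0, 0) = 0
  z(2, 0) = 12
  z(0, 2) = -18  ←
The minimum is at a = 0, b = 2.

(0, 2)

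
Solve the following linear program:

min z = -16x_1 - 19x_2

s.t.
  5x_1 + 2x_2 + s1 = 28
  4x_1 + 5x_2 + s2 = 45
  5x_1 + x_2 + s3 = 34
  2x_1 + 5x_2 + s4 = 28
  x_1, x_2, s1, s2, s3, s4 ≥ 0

Evaluate the objective at each vertex of the feasible region:
  z(0, 0) = 0
  z(5.6, 0) = -89.6
  z(4, 4) = -140  ←
  z(0, 5.6) = -106.4
The minimum is at x_1 = 4, x_2 = 4.

x_1 = 4, x_2 = 4, z = -140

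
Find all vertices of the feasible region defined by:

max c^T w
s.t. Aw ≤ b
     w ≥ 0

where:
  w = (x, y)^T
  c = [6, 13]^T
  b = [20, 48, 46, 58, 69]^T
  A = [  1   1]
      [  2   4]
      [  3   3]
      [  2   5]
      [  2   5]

(0, 0), (15.33, 0), (6.667, 8.667), (4, 10), (0, 11.6)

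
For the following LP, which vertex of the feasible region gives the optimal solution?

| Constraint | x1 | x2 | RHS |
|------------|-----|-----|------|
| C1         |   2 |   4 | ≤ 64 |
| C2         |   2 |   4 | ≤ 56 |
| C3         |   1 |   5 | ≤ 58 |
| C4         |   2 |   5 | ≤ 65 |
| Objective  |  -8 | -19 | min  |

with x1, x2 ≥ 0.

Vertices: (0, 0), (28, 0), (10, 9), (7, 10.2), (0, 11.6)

Evaluate the objective at each vertex of the feasible region:
  z(0, 0) = 0
  z(28, 0) = -224
  z(10, 9) = -251  ←
  z(7, 10.2) = -249.8
  z(0, 11.6) = -220.4
The minimum is at x1 = 10, x2 = 9.

(10, 9)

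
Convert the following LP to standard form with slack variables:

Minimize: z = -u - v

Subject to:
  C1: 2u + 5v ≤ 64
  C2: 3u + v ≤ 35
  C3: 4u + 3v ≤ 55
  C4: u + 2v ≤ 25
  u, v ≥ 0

min z = -u - v

s.t.
  2u + 5v + s1 = 64
  3u + v + s2 = 35
  4u + 3v + s3 = 55
  u + 2v + s4 = 25
  u, v, s1, s2, s3, s4 ≥ 0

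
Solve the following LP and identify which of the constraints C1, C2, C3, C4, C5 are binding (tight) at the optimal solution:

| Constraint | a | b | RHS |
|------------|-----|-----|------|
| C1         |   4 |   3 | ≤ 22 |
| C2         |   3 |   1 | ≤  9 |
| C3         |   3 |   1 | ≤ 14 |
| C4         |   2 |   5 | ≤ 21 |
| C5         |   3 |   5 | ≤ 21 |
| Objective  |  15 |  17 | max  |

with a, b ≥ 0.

At a = 2, b = 3, compute slack b - a·x for each constraint:
  C1: 22 − 17 = 5  (slack)
  C2: 9 − 9 = 0  (binding)
  C3: 14 − 9 = 5  (slack)
  C4: 21 − 19 = 2  (slack)
  C5: 21 − 21 = 0  (binding)

Optimal: a = 2, b = 3
Binding: C2, C5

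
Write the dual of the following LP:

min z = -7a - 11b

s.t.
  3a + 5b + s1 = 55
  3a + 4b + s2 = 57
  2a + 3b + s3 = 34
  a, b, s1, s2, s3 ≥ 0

Primal min cᵀx s.t. Ax ≤ b, x ≥ 0  →  Dual max −bᵀy s.t. Aᵀy ≥ −c, y ≥ 0.

Maximize: z = -55y1 - 57y2 - 34y3

Subject to:
  3y1 + 3y2 + 2y3 ≥ 7
  5y1 + 4y2 + 3y3 ≥ 11
  y1, y2, y3 ≥ 0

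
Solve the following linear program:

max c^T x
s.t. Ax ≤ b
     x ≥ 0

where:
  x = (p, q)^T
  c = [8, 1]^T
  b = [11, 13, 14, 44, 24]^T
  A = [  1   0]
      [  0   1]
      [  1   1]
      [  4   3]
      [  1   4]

Evaluate the objective at each vertex of the feasible region:
  z(0, 0) = 0
  z(11, 0) = 88  ←
  z(8, 4) = 68
  z(0, 6) = 6
The maximum is at p = 11, q = 0.

p = 11, q = 0, z = 88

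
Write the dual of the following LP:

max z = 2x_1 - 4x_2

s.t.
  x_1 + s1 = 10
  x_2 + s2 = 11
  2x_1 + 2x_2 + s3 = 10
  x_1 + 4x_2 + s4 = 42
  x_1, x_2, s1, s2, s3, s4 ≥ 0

Primal max cᵀx s.t. Ax ≤ b, x ≥ 0  →  Dual min bᵀy s.t. Aᵀy ≥ c, y ≥ 0.

Minimize: z = 10y1 + 11y2 + 10y3 + 42y4

Subject to:
  y1 + 2y3 + y4 ≥ 2
  y2 + 2y3 + 4y4 ≥ -4
  y1, y2, y3, y4 ≥ 0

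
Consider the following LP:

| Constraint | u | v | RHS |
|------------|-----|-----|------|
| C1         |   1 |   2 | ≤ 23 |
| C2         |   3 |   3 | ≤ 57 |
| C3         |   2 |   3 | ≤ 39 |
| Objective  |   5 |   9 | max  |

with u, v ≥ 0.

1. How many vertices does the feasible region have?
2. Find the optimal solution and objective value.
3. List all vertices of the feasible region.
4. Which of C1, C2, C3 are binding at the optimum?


1. 5
2. u = 9, v = 7, z = 108
3. (0, 0), (19, 0), (18, 1), (9, 7), (0, 11.5)
4. C1, C3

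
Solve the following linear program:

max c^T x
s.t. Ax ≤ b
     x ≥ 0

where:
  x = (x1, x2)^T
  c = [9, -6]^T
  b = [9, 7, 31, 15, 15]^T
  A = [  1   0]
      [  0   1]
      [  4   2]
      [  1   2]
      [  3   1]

Evaluate the objective at each vertex of the feasible region:
  z(0, 0) = 0
  z(5, 0) = 45  ←
  z(3, 6) = -9
  z(1, 7) = -33
  z(0, 7) = -42
The maximum is at x1 = 5, x2 = 0.

x1 = 5, x2 = 0, z = 45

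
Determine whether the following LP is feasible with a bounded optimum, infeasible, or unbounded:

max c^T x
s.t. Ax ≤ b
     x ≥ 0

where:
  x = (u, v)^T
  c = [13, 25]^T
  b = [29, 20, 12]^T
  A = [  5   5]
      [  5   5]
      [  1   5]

Feasible with a bounded optimal solution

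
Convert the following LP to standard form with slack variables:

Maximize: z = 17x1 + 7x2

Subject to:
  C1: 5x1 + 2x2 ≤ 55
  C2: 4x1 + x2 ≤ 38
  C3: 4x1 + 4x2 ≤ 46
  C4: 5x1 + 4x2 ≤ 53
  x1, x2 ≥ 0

max z = 17x1 + 7x2

s.t.
  5x1 + 2x2 + s1 = 55
  4x1 + x2 + s2 = 38
  4x1 + 4x2 + s3 = 46
  5x1 + 4x2 + s4 = 53
  x1, x2, s1, s2, s3, s4 ≥ 0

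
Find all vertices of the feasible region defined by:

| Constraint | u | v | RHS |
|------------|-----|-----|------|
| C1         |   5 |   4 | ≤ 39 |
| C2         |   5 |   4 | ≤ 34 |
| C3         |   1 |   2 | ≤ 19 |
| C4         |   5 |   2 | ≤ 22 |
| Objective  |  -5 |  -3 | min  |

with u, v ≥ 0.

(0, 0), (4.4, 0), (2, 6), (0, 8.5)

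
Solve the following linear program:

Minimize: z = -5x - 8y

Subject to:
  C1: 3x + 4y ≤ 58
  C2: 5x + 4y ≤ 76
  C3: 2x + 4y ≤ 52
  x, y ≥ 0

Evaluate the objective at each vertex of the feasible region:
  z(0, 0) = 0
  z(15.2, 0) = -76
  z(9, 7.75) = -107
  z(6, 10) = -110  ←
  z(0, 13) = -104
The minimum is at x = 6, y = 10.

x = 6, y = 10, z = -110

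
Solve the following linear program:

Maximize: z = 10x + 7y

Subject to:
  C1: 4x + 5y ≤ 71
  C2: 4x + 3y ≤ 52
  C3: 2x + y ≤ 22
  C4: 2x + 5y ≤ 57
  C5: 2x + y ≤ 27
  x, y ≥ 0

Evaluate the objective at each vertex of the feasible region:
  z(0, 0) = 0
  z(11, 0) = 110
  z(7, 8) = 126  ←
  z(6.357, 8.857) = 125.6
  z(0, 11.4) = 79.8
The maximum is at x = 7, y = 8.

x = 7, y = 8, z = 126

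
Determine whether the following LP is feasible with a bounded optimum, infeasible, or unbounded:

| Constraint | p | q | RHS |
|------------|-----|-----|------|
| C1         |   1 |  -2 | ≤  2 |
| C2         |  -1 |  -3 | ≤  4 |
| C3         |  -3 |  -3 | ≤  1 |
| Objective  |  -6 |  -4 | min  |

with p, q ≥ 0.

Unbounded (objective can decrease without bound)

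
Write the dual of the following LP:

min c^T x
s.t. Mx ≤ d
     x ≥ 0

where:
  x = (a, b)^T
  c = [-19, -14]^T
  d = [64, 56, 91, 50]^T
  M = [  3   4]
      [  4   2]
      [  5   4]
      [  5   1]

Primal min cᵀx s.t. Ax ≤ b, x ≥ 0  →  Dual max −bᵀy s.t. Aᵀy ≥ −c, y ≥ 0.

Maximize: z = -64y1 - 56y2 - 91y3 - 50y4

Subject to:
  3y1 + 4y2 + 5y3 + 5y4 ≥ 19
  4y1 + 2y2 + 4y3 + y4 ≥ 14
  y1, y2, y3, y4 ≥ 0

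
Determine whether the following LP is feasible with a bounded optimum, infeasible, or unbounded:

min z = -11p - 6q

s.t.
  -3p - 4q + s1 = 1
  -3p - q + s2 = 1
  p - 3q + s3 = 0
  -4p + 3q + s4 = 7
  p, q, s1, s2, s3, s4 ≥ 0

Unbounded (objective can decrease without bound)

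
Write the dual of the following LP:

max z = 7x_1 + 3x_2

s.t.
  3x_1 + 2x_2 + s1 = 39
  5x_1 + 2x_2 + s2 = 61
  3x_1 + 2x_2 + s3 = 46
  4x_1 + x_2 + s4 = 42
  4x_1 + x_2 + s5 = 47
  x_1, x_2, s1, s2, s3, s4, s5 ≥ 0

Primal max cᵀx s.t. Ax ≤ b, x ≥ 0  →  Dual min bᵀy s.t. Aᵀy ≥ c, y ≥ 0.

Minimize: z = 39y1 + 61y2 + 46y3 + 42y4 + 47y5

Subject to:
  3y1 + 5y2 + 3y3 + 4y4 + 4y5 ≥ 7
  2y1 + 2y2 + 2y3 + y4 + y5 ≥ 3
  y1, y2, y3, y4, y5 ≥ 0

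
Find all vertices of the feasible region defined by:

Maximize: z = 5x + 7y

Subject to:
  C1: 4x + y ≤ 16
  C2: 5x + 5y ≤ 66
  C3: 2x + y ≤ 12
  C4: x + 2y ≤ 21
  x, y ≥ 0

(0, 0), (4, 0), (2, 8), (1, 10), (0, 10.5)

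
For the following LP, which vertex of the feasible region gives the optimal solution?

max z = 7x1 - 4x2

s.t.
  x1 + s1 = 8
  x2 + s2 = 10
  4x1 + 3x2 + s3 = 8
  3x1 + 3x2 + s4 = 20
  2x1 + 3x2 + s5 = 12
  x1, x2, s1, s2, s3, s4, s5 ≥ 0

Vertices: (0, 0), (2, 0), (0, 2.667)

Evaluate the objective at each vertex of the feasible region:
  z(0, 0) = 0
  z(2, 0) = 14  ←
  z(0, 2.667) = -10.67
The maximum is at x1 = 2, x2 = 0.

(2, 0)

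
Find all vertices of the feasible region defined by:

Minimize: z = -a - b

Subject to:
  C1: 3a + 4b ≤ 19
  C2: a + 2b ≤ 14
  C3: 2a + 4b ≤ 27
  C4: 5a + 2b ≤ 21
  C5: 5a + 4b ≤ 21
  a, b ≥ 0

(0, 0), (4.2, 0), (1, 4), (0, 4.75)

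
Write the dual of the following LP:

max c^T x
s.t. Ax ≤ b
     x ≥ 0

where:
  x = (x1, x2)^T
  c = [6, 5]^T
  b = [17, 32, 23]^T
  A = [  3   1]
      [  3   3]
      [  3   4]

Primal max cᵀx s.t. Ax ≤ b, x ≥ 0  →  Dual min bᵀy s.t. Aᵀy ≥ c, y ≥ 0.

Minimize: z = 17y1 + 32y2 + 23y3

Subject to:
  3y1 + 3y2 + 3y3 ≥ 6
  y1 + 3y2 + 4y3 ≥ 5
  y1, y2, y3 ≥ 0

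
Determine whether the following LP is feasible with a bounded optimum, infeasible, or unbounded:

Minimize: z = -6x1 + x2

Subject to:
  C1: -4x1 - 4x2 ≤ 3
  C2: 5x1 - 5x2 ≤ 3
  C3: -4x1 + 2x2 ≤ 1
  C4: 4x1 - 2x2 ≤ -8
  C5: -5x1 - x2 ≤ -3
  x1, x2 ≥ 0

Infeasible (no feasible solution exists)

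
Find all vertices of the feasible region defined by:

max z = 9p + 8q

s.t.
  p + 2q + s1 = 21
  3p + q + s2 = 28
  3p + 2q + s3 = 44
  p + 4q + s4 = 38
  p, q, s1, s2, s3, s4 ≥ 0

(0, 0), (9.333, 0), (7, 7), (4, 8.5), (0, 9.5)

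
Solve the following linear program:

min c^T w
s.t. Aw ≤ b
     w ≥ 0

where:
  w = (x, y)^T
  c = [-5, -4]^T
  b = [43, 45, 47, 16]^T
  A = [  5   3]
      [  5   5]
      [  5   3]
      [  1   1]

Evaluate the objective at each vertex of the feasible region:
  z(0, 0) = 0
  z(8.6, 0) = -43
  z(8, 1) = -44  ←
  z(0, 9) = -36
The minimum is at x = 8, y = 1.

x = 8, y = 1, z = -44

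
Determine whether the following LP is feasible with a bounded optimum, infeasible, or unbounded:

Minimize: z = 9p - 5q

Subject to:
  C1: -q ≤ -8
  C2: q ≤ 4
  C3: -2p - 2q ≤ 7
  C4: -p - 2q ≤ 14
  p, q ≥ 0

Infeasible (no feasible solution exists)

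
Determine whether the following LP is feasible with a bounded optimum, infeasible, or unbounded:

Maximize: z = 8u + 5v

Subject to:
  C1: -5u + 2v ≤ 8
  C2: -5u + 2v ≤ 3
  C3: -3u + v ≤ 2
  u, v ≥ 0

Unbounded (objective can increase without bound)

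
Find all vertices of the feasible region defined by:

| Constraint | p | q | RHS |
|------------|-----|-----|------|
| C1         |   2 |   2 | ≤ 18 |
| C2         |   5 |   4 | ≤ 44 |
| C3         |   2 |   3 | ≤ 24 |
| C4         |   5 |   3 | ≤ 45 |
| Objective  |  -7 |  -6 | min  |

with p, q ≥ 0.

(0, 0), (8.8, 0), (8, 1), (3, 6), (0, 8)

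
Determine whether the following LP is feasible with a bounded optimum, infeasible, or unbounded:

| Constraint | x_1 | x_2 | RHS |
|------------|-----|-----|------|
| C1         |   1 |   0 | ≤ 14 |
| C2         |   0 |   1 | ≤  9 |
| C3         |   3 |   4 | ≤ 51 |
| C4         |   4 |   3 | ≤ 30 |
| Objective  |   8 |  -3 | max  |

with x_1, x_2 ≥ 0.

Feasible with a bounded optimal solution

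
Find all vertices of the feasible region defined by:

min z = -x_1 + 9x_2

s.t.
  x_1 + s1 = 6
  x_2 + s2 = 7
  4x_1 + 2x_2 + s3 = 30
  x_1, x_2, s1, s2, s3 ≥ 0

(0, 0), (6, 0), (6, 3), (4, 7), (0, 7)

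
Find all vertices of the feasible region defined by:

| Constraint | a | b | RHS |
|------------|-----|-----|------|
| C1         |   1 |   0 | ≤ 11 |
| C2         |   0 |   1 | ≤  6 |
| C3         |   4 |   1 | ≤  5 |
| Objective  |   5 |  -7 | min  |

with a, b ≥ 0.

(0, 0), (1.25, 0), (0, 5)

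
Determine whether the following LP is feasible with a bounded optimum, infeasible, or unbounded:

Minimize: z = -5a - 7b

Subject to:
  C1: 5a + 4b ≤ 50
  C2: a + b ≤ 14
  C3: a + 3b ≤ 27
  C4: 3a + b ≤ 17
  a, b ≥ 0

Feasible with a bounded optimal solution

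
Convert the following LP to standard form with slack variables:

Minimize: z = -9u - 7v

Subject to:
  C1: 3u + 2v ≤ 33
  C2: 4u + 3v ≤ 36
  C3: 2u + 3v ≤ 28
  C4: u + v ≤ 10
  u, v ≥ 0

min z = -9u - 7v

s.t.
  3u + 2v + s1 = 33
  4u + 3v + s2 = 36
  2u + 3v + s3 = 28
  u + v + s4 = 10
  u, v, s1, s2, s3, s4 ≥ 0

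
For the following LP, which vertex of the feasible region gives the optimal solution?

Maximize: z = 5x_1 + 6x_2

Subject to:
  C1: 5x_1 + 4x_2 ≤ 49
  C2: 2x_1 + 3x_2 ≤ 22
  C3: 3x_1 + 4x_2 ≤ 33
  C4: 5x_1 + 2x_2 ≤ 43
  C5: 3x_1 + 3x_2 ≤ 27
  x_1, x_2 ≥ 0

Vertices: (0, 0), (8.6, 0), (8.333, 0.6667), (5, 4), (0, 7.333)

Evaluate the objective at each vertex of the feasible region:
  z(0, 0) = 0
  z(8.6, 0) = 43
  z(8.333, 0.6667) = 45.67
  z(5, 4) = 49  ←
  z(0, 7.333) = 44
The maximum is at x_1 = 5, x_2 = 4.

(5, 4)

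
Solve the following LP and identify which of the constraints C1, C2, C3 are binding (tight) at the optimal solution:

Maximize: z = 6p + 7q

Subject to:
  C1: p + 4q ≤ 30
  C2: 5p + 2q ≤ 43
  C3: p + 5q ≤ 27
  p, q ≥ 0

At p = 7, q = 4, compute slack b - a·x for each constraint:
  C1: 30 − 23 = 7  (slack)
  C2: 43 − 43 = 0  (binding)
  C3: 27 − 27 = 0  (binding)

Optimal: p = 7, q = 4
Binding: C2, C3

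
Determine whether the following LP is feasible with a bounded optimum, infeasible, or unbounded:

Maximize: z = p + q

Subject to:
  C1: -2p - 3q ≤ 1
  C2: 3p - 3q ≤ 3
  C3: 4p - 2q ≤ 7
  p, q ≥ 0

Unbounded (objective can increase without bound)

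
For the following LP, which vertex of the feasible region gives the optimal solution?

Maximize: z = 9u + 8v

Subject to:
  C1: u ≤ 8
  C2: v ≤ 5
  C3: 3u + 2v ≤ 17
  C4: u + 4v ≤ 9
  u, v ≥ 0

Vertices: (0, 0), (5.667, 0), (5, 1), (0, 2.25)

Evaluate the objective at each vertex of the feasible region:
  z(0, 0) = 0
  z(5.667, 0) = 51
  z(5, 1) = 53  ←
  z(0, 2.25) = 18
The maximum is at u = 5, v = 1.

(5, 1)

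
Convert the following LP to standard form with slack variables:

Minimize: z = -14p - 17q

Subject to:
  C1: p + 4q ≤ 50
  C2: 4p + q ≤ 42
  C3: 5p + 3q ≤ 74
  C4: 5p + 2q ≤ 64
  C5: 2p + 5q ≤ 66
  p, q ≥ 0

min z = -14p - 17q

s.t.
  p + 4q + s1 = 50
  4p + q + s2 = 42
  5p + 3q + s3 = 74
  5p + 2q + s4 = 64
  2p + 5q + s5 = 66
  p, q, s1, s2, s3, s4, s5 ≥ 0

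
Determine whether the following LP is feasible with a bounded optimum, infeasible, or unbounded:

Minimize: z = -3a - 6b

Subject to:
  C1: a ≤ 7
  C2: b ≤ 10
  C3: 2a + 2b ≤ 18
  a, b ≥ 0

Feasible with a bounded optimal solution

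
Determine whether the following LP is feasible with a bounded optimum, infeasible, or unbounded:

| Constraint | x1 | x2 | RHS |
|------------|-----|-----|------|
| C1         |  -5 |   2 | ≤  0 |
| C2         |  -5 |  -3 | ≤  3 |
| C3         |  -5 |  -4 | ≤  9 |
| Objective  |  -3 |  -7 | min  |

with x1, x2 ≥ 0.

Unbounded (objective can decrease without bound)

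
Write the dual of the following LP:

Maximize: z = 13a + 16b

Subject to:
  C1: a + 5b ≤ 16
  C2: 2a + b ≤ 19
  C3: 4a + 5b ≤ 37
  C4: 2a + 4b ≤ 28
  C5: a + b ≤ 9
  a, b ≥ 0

Primal max cᵀx s.t. Ax ≤ b, x ≥ 0  →  Dual min bᵀy s.t. Aᵀy ≥ c, y ≥ 0.

Minimize: z = 16y1 + 19y2 + 37y3 + 28y4 + 9y5

Subject to:
  y1 + 2y2 + 4y3 + 2y4 + y5 ≥ 13
  5y1 + y2 + 5y3 + 4y4 + y5 ≥ 16
  y1, y2, y3, y4, y5 ≥ 0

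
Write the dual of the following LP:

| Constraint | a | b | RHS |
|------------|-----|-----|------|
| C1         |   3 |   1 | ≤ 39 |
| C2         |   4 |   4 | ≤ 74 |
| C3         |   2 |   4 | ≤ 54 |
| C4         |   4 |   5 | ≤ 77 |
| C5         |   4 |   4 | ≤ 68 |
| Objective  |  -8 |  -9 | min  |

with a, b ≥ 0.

Primal min cᵀx s.t. Ax ≤ b, x ≥ 0  →  Dual max −bᵀy s.t. Aᵀy ≥ −c, y ≥ 0.

Maximize: z = -39y1 - 74y2 - 54y3 - 77y4 - 68y5

Subject to:
  3y1 + 4y2 + 2y3 + 4y4 + 4y5 ≥ 8
  y1 + 4y2 + 4y3 + 5y4 + 4y5 ≥ 9
  y1, y2, y3, y4, y5 ≥ 0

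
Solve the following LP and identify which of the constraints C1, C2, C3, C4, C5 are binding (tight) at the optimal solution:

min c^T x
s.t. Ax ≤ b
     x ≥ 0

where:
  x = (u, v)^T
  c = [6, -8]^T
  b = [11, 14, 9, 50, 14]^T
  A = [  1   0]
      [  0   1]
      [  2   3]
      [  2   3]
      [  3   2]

At u = 0, v = 3, compute slack b - a·x for each constraint:
  C1: 11 − 0 = 11  (slack)
  C2: 14 − 3 = 11  (slack)
  C3: 9 − 9 = 0  (binding)
  C4: 50 − 9 = 41  (slack)
  C5: 14 − 6 = 8  (slack)

Optimal: u = 0, v = 3
Binding: C3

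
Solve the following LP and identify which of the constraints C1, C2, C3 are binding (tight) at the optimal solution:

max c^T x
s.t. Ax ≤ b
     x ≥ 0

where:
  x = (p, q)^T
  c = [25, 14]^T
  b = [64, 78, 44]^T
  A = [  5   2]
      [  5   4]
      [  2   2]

At p = 10, q = 7, compute slack b - a·x for each constraint:
  C1: 64 − 64 = 0  (binding)
  C2: 78 − 78 = 0  (binding)
  C3: 44 − 34 = 10  (slack)

Optimal: p = 10, q = 7
Binding: C1, C2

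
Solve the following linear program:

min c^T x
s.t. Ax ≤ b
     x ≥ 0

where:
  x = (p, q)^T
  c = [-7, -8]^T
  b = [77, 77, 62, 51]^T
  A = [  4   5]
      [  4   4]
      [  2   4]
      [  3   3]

Evaluate the objective at each vertex of the feasible region:
  z(0, 0) = 0
  z(17, 0) = -119
  z(8, 9) = -128  ←
  z(0, 15.4) = -123.2
The minimum is at p = 8, q = 9.

p = 8, q = 9, z = -128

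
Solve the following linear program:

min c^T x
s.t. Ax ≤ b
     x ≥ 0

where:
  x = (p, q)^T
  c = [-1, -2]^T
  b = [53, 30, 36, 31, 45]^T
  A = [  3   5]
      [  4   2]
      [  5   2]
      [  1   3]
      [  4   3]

Evaluate the objective at each vertex of the feasible region:
  z(0, 0) = 0
  z(7.2, 0) = -7.2
  z(6, 3) = -12
  z(3.143, 8.714) = -20.57
  z(1, 10) = -21  ←
  z(0, 10.33) = -20.67
The minimum is at p = 1, q = 10.

p = 1, q = 10, z = -21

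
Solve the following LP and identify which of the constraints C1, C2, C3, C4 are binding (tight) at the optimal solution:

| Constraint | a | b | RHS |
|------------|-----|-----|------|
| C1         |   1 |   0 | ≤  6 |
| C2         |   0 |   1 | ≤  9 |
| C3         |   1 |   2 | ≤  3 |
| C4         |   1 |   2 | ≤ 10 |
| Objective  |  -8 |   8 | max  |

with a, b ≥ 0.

At a = 0, b = 1.5, compute slack b - a·x for each constraint:
  C1: 6 − 0 = 6  (slack)
  C2: 9 − 1.5 = 7.5  (slack)
  C3: 3 − 3 = 0  (binding)
  C4: 10 − 3 = 7  (slack)

Optimal: a = 0, b = 1.5
Binding: C3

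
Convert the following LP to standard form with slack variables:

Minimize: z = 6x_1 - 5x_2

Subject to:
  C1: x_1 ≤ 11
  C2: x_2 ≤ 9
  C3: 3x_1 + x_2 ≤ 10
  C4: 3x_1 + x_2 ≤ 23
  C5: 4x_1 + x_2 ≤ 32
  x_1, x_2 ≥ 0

min z = 6x_1 - 5x_2

s.t.
  x_1 + s1 = 11
  x_2 + s2 = 9
  3x_1 + x_2 + s3 = 10
  3x_1 + x_2 + s4 = 23
  4x_1 + x_2 + s5 = 32
  x_1, x_2, s1, s2, s3, s4, s5 ≥ 0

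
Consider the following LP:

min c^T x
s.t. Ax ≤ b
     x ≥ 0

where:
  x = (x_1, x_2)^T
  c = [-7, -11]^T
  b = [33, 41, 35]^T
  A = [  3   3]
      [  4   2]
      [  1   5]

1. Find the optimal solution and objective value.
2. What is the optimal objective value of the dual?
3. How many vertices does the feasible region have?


1. x_1 = 5, x_2 = 6, z = -101
2. -101
3. 5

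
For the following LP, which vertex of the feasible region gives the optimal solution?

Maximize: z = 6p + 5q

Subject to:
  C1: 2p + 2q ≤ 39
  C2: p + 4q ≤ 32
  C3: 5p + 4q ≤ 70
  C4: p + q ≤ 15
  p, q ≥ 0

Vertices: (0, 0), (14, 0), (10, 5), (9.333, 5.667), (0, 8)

Evaluate the objective at each vertex of the feasible region:
  z(0, 0) = 0
  z(14, 0) = 84
  z(10, 5) = 85  ←
  z(9.333, 5.667) = 84.33
  z(0, 8) = 40
The maximum is at p = 10, q = 5.

(10, 5)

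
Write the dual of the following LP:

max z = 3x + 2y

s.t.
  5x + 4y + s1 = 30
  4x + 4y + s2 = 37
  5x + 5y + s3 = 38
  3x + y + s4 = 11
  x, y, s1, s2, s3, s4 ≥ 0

Primal max cᵀx s.t. Ax ≤ b, x ≥ 0  →  Dual min bᵀy s.t. Aᵀy ≥ c, y ≥ 0.

Minimize: z = 30y1 + 37y2 + 38y3 + 11y4

Subject to:
  5y1 + 4y2 + 5y3 + 3y4 ≥ 3
  4y1 + 4y2 + 5y3 + y4 ≥ 2
  y1, y2, y3, y4 ≥ 0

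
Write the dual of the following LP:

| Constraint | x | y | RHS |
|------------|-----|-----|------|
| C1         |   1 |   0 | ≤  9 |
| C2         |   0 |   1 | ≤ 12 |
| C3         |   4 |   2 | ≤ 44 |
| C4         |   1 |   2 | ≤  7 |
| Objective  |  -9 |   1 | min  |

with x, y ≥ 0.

Primal min cᵀx s.t. Ax ≤ b, x ≥ 0  →  Dual max −bᵀy s.t. Aᵀy ≥ −c, y ≥ 0.

Maximize: z = -9y1 - 12y2 - 44y3 - 7y4

Subject to:
  y1 + 4y3 + y4 ≥ 9
  y2 + 2y3 + 2y4 ≥ -1
  y1, y2, y3, y4 ≥ 0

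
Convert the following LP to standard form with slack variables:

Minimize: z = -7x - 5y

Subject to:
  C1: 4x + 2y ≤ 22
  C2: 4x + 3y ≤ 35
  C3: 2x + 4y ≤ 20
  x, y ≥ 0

min z = -7x - 5y

s.t.
  4x + 2y + s1 = 22
  4x + 3y + s2 = 35
  2x + 4y + s3 = 20
  x, y, s1, s2, s3 ≥ 0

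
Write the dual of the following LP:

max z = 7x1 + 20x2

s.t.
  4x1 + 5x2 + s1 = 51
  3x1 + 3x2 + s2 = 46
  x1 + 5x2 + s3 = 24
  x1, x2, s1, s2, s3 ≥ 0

Primal max cᵀx s.t. Ax ≤ b, x ≥ 0  →  Dual min bᵀy s.t. Aᵀy ≥ c, y ≥ 0.

Minimize: z = 51y1 + 46y2 + 24y3

Subject to:
  4y1 + 3y2 + y3 ≥ 7
  5y1 + 3y2 + 5y3 ≥ 20
  y1, y2, y3 ≥ 0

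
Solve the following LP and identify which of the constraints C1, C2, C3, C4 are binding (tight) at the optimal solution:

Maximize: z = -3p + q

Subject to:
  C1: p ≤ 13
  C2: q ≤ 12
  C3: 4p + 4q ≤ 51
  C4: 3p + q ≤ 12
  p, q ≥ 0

At p = 0, q = 12, compute slack b - a·x for each constraint:
  C1: 13 − 0 = 13  (slack)
  C2: 12 − 12 = 0  (binding)
  C3: 51 − 48 = 3  (slack)
  C4: 12 − 12 = 0  (binding)

Optimal: p = 0, q = 12
Binding: C2, C4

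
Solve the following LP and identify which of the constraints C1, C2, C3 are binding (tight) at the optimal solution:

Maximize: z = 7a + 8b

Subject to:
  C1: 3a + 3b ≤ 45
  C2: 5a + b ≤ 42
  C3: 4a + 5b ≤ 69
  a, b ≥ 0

At a = 6, b = 9, compute slack b - a·x for each constraint:
  C1: 45 − 45 = 0  (binding)
  C2: 42 − 39 = 3  (slack)
  C3: 69 − 69 = 0  (binding)

Optimal: a = 6, b = 9
Binding: C1, C3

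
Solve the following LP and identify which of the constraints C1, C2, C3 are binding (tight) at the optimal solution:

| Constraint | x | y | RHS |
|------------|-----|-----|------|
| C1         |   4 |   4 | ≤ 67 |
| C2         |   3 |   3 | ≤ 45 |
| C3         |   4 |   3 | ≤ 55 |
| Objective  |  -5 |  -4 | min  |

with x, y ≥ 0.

At x = 10, y = 5, compute slack b - a·x for each constraint:
  C1: 67 − 60 = 7  (slack)
  C2: 45 − 45 = 0  (binding)
  C3: 55 − 55 = 0  (binding)

Optimal: x = 10, y = 5
Binding: C2, C3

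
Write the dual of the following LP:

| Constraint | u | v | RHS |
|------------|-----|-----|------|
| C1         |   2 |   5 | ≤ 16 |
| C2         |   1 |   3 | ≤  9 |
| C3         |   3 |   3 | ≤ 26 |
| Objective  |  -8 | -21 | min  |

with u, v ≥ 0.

Primal min cᵀx s.t. Ax ≤ b, x ≥ 0  →  Dual max −bᵀy s.t. Aᵀy ≥ −c, y ≥ 0.

Maximize: z = -16y1 - 9y2 - 26y3

Subject to:
  2y1 + y2 + 3y3 ≥ 8
  5y1 + 3y2 + 3y3 ≥ 21
  y1, y2, y3 ≥ 0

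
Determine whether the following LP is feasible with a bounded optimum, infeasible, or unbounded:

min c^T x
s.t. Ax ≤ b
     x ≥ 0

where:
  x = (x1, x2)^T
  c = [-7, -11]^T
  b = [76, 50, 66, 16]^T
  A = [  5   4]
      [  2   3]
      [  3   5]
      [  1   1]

Feasible with a bounded optimal solution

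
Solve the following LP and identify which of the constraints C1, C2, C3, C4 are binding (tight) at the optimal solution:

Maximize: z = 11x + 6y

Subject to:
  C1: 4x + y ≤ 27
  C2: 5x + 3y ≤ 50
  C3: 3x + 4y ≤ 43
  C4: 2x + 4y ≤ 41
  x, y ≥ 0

At x = 5, y = 7, compute slack b - a·x for each constraint:
  C1: 27 − 27 = 0  (binding)
  C2: 50 − 46 = 4  (slack)
  C3: 43 − 43 = 0  (binding)
  C4: 41 − 38 = 3  (slack)

Optimal: x = 5, y = 7
Binding: C1, C3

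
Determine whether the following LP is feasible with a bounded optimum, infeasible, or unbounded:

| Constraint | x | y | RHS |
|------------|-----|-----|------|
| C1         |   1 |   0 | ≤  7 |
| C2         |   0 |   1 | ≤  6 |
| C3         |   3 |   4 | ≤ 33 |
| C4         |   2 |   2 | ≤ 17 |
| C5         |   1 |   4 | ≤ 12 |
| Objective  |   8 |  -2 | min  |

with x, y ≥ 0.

Feasible with a bounded optimal solution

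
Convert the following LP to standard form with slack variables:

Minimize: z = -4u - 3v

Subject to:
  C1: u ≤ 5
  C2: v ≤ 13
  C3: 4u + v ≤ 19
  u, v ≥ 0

min z = -4u - 3v

s.t.
  u + s1 = 5
  v + s2 = 13
  4u + v + s3 = 19
  u, v, s1, s2, s3 ≥ 0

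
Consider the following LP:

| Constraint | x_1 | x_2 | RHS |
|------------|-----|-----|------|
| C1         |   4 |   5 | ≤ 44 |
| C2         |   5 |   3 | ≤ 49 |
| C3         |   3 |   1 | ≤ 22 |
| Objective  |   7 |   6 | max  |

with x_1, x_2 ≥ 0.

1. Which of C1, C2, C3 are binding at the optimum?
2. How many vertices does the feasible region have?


1. C1, C3
2. 4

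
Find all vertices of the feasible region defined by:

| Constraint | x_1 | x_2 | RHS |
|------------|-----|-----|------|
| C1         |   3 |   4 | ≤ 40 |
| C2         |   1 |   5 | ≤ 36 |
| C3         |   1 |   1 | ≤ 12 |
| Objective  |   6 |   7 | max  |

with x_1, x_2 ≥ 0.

(0, 0), (12, 0), (8, 4), (5.091, 6.182), (0, 7.2)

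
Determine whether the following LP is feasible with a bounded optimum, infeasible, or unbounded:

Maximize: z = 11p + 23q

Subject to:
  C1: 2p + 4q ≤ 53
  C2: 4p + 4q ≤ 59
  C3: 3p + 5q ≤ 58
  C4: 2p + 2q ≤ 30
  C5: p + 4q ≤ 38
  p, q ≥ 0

Feasible with a bounded optimal solution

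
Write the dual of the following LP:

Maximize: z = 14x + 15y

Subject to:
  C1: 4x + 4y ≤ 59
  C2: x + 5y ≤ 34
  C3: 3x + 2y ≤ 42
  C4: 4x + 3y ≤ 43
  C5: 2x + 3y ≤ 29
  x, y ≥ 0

Primal max cᵀx s.t. Ax ≤ b, x ≥ 0  →  Dual min bᵀy s.t. Aᵀy ≥ c, y ≥ 0.

Minimize: z = 59y1 + 34y2 + 42y3 + 43y4 + 29y5

Subject to:
  4y1 + y2 + 3y3 + 4y4 + 2y5 ≥ 14
  4y1 + 5y2 + 2y3 + 3y4 + 3y5 ≥ 15
  y1, y2, y3, y4, y5 ≥ 0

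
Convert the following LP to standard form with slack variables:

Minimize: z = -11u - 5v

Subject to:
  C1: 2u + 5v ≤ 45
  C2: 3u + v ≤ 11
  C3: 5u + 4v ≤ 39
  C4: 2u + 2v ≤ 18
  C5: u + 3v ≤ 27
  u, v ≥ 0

min z = -11u - 5v

s.t.
  2u + 5v + s1 = 45
  3u + v + s2 = 11
  5u + 4v + s3 = 39
  2u + 2v + s4 = 18
  u + 3v + s5 = 27
  u, v, s1, s2, s3, s4, s5 ≥ 0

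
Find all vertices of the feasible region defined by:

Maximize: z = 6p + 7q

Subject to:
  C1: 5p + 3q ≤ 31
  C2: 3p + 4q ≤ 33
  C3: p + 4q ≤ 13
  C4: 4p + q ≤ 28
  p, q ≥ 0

(0, 0), (6.2, 0), (5, 2), (0, 3.25)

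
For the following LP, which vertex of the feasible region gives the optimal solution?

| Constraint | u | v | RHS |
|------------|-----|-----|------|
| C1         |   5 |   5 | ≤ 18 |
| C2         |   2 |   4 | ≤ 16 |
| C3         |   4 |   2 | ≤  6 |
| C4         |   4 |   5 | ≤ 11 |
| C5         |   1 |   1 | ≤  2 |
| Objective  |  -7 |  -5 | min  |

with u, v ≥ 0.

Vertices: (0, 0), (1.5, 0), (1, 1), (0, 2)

Evaluate the objective at each vertex of the feasible region:
  z(0, 0) = 0
  z(1.5, 0) = -10.5
  z(1, 1) = -12  ←
  z(0, 2) = -10
The minimum is at u = 1, v = 1.

(1, 1)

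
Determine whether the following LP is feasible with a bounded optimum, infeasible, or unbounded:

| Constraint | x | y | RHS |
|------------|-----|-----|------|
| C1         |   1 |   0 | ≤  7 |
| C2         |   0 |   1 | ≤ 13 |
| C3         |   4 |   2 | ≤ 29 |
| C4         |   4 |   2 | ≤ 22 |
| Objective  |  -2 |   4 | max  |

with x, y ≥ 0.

Feasible with a bounded optimal solution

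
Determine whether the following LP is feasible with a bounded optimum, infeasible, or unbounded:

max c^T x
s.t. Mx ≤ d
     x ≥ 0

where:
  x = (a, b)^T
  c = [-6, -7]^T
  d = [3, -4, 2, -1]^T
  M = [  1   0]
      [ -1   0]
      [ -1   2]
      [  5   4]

Infeasible (no feasible solution exists)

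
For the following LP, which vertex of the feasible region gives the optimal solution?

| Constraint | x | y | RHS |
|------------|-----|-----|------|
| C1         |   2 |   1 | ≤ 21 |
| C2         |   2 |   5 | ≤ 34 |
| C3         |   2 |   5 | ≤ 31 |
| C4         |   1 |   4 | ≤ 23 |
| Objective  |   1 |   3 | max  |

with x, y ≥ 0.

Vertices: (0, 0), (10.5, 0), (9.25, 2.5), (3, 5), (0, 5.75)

Evaluate the objective at each vertex of the feasible region:
  z(0, 0) = 0
  z(10.5, 0) = 10.5
  z(9.25, 2.5) = 16.75
  z(3, 5) = 18  ←
  z(0, 5.75) = 17.25
The maximum is at x = 3, y = 5.

(3, 5)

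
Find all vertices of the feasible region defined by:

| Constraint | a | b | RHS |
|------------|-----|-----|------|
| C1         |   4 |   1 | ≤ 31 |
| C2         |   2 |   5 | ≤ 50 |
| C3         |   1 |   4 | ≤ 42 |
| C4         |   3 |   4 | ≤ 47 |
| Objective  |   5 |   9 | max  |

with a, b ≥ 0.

(0, 0), (7.75, 0), (5.923, 7.308), (5, 8), (0, 10)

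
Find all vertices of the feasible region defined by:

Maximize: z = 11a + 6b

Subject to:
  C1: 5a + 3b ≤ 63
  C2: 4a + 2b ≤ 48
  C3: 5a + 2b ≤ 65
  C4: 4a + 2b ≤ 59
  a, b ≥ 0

(0, 0), (12, 0), (9, 6), (0, 21)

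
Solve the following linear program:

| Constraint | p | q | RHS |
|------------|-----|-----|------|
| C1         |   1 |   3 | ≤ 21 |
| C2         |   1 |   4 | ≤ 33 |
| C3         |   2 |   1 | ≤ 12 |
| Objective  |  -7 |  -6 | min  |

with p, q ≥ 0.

Evaluate the objective at each vertex of the feasible region:
  z(0, 0) = 0
  z(6, 0) = -42
  z(3, 6) = -57  ←
  z(0, 7) = -42
The minimum is at p = 3, q = 6.

p = 3, q = 6, z = -57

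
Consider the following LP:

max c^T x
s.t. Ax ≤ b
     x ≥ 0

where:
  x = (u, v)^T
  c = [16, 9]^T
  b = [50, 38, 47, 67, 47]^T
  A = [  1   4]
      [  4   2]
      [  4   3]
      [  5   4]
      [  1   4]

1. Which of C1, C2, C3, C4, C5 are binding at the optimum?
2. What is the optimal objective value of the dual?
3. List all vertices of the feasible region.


1. C2, C3
2. 161
3. (0, 0), (9.5, 0), (5, 9), (3.615, 10.85), (0, 11.75)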